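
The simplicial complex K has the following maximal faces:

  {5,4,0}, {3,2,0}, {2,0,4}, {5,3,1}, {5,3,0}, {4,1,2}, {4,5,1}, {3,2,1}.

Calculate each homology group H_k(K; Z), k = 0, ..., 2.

We work with the vertex ordering 0 < 1 < 2 < 3 < 4 < 5. The simplices of K, each written with vertices in increasing order, are:

  0-simplices (6): [0], [1], [2], [3], [4], [5]
  1-simplices (12): [0,2], [0,3], [0,4], [0,5], [1,2], [1,3], [1,4], [1,5], [2,3], [2,4], [3,5], [4,5]
  2-simplices (8): [0,2,3], [0,2,4], [0,3,5], [0,4,5], [1,2,3], [1,2,4], [1,3,5], [1,4,5]

Hence C_0 ≅ Z^6, C_1 ≅ Z^12, C_2 ≅ Z^8.

The boundary map ∂_1: C_1 → C_0 sends each edge [p,q] (with p < q) to q − p.
This gives a 6×12 integer matrix of rank 5; reducing to Smith normal form yields diagonal entries (1,1,1,1,1).

∂_2: C_2 → C_1 acts by ∂[p,q,r] = [q,r] − [p,r] + [p,q]. For instance
  ∂[1,3,5] = [3,5] − [1,5] + [1,3],
  ∂[0,2,3] = [2,3] − [0,3] + [0,2].
This gives a 12×8 integer matrix of rank 7; reducing to Smith normal form yields diagonal entries (1,1,1,1,1,1,1).

Now H_k = ker ∂_k / im ∂_{k+1}, so:

  H_0: rank C_0 − rank ∂_1 = 6 − 5 = 1, and the invariant factors of ∂_1 are all 1, so H_0 ≅ Z.
  H_1: rank ker ∂_1 − rank ∂_2 = (12 − 5) − 7 = 0, and the invariant factors of ∂_2 are all 1, so H_1 ≅ 0.
  H_2: rank ker ∂_2 − rank ∂_3 = (8 − 7) − 0 = 1, and there is no ∂_3, so H_2 ≅ Z.

H_0 = Z,  H_1 = 0,  H_2 = Z.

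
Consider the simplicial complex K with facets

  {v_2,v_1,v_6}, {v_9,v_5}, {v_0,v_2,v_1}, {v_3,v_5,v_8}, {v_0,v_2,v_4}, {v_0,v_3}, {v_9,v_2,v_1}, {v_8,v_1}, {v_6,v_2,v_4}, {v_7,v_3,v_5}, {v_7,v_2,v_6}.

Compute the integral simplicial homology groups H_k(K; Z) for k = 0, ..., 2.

H_0 = Z,  H_1 = Z^3,  H_2 = 0.

Take the total order v_0 < v_1 < v_2 < v_3 < v_4 < v_5 < v_6 < v_7 < v_8 < v_9 on the vertex set. Then K (dimension 2) consists of the simplices:

  0-simplices (10): [v_0], [v_1], [v_2], [v_3], [v_4], [v_5], [v_6], [v_7], [v_8], [v_9]
  1-simplices (20): (20 of them)
  2-simplices (8): [v_0,v_1,v_2], [v_0,v_2,v_4], [v_1,v_2,v_6], [v_1,v_2,v_9], [v_2,v_4,v_6], [v_2,v_6,v_7], [v_3,v_5,v_7], [v_3,v_5,v_8]

giving chain groups C_0 ≅ Z^10, C_1 ≅ Z^20, C_2 ≅ Z^8.

∂_1: C_1 → C_0 maps an edge to its endpoints' difference, ∂[p,q] = q − p. For instance
  ∂[v_2,v_6] = [v_6] − [v_2].
The 10×20 boundary matrix has rank 9 and Smith normal form diag(1,1,1,1,1,1,1,1,1).

∂_2: C_2 → C_1 sends each 2-simplex [p,q,r] to [q,r] − [p,r] + [p,q]. For instance
  ∂[v_0,v_2,v_4] = [v_2,v_4] − [v_0,v_4] + [v_0,v_2],
  ∂[v_0,v_1,v_2] = [v_1,v_2] − [v_0,v_2] + [v_0,v_1].
This gives a 20×8 integer matrix of rank 8; reducing to Smith normal form yields diagonal entries (1,1,1,1,1,1,1,1).

From H_k ≅ ker(∂_k) / im(∂_{k+1}) we obtain:

  H_0: rank C_0 − rank ∂_1 = 10 − 9 = 1, and the invariant factors of ∂_1 are all 1, so H_0 ≅ Z.
  H_1: rank ker ∂_1 − rank ∂_2 = (20 − 9) − 8 = 3, and the invariant factors of ∂_2 are all 1, so H_1 ≅ Z^3.
  H_2: rank ker ∂_2 − rank ∂_3 = (8 − 8) − 0 = 0, and there is no ∂_3, so H_2 ≅ 0.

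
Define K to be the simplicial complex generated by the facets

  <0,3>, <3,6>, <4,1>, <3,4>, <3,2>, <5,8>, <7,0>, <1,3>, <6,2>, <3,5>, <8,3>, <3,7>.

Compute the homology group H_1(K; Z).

H_1 = Z^4.

We work with the vertex ordering 0 < 1 < 2 < 3 < 4 < 5 < 6 < 7 < 8. The simplices of K, each written with vertices in increasing order, are:

  0-simplices (9): [0], [1], [2], [3], [4], [5], [6], [7], [8]
  1-simplices (12): [0,3], [0,7], [1,3], [1,4], [2,3], [2,6], [3,4], [3,5], [3,6], [3,7], [3,8], [5,8]

so the chain groups are C_0 ≅ Z^9, C_1 ≅ Z^12.

∂_1: C_1 → C_0 maps an edge to its endpoints' difference, ∂[p,q] = q − p.
The 9×12 boundary matrix has rank 8 and Smith normal form diag(1,1,1,1,1,1,1,1).

Computing H_k = (kernel of ∂_k) / (image of ∂_{k+1}):

  H_1: rank ker ∂_1 − rank ∂_2 = (12 − 8) − 0 = 4, and there is no ∂_2, so H_1 ≅ Z^4.

(K is a triangulation of a wedge of 4 circles.)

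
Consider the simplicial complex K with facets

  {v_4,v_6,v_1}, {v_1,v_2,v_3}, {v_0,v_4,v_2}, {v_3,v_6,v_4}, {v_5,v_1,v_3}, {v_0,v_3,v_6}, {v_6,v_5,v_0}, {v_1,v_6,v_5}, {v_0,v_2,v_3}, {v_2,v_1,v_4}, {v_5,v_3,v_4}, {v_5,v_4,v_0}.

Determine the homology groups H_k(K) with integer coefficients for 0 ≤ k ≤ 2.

H_0 = Z,  H_1 = Z_2,  H_2 = 0.

Order the vertices as v_0 < v_1 < v_2 < v_3 < v_4 < v_5 < v_6. Listing each simplex with vertices in this order, K has dimension 2 with simplices:

  0-simplices (7): [v_0], [v_1], [v_2], [v_3], [v_4], [v_5], [v_6]
  1-simplices (18): (18 of them)
  2-simplices (12): (12 of them)

Hence C_0 ≅ Z^7, C_1 ≅ Z^18, C_2 ≅ Z^12.

Boundary ∂_1: C_1 → C_0 sends each edge [p,q] (with p < q) to q − p.
This gives a 7×18 integer matrix of rank 6; reducing to Smith normal form yields diagonal entries (1,1,1,1,1,1).

∂_2: C_2 → C_1 sends each 2-simplex [p,q,r] to [q,r] − [p,r] + [p,q]. For instance
  ∂[v_1,v_2,v_4] = [v_2,v_4] − [v_1,v_4] + [v_1,v_2],
  ∂[v_3,v_4,v_6] = [v_4,v_6] − [v_3,v_6] + [v_3,v_4].
The resulting 18×12 matrix has rank 12, and its Smith normal form has invariant factors (1,1,1,1,1,1,1,1,1,1,1,2).

From H_k ≅ ker(∂_k) / im(∂_{k+1}) we obtain:

  H_0: rank C_0 − rank ∂_1 = 7 − 6 = 1, and the invariant factors of ∂_1 are all 1, so H_0 = Z.
  H_1: rank ker ∂_1 − rank ∂_2 = (18 − 6) − 12 = 0, and ∂_2 has invariant factor 2 > 1, so H_1 = Z_2.
  H_2: rank ker ∂_2 − rank ∂_3 = (12 − 12) − 0 = 0, and there is no ∂_3, so H_2 = 0.

As a check, the Euler characteristic is 7 − 18 + 12 = 1, which agrees with 1 − 0 + 0 = 1.
(K is a triangulation of the real projective plane RP^2.)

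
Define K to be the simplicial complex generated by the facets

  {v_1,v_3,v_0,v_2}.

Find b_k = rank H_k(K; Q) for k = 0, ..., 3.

Fix the vertex order v_0 < v_1 < v_2 < v_3 and write every simplex with vertices in increasing order. Then dim K = 3 and the simplices of K are:

  0-simplices (4): [v_0], [v_1], [v_2], [v_3]
  1-simplices (6): [v_0,v_1], [v_0,v_2], [v_0,v_3], [v_1,v_2], [v_1,v_3], [v_2,v_3]
  2-simplices (4): [v_0,v_1,v_2], [v_0,v_1,v_3], [v_0,v_2,v_3], [v_1,v_2,v_3]
  3-simplices (1): [v_0,v_1,v_2,v_3]

Hence C_0 ≅ Z^4, C_1 ≅ Z^6, C_2 ≅ Z^4, C_3 ≅ Z^1.

Boundary ∂_1: C_1 → C_0 sends each edge [p,q] (with p < q) to q − p. For instance
  ∂[v_0,v_1] = [v_1] − [v_0].
This gives a 4×6 integer matrix of rank 3; reducing to Smith normal form yields diagonal entries (1,1,1).

∂_2: C_2 → C_1 sends each 2-simplex [p,q,r] to [q,r] − [p,r] + [p,q]. For instance
  ∂[v_0,v_2,v_3] = [v_2,v_3] − [v_0,v_3] + [v_0,v_2],
  ∂[v_0,v_1,v_3] = [v_1,v_3] − [v_0,v_3] + [v_0,v_1].
This gives a 6×4 integer matrix of rank 3; reducing to Smith normal form yields diagonal entries (1,1,1).

The boundary map ∂_3: C_3 → C_2 sends each 3-simplex σ to the alternating sum Σ_i (−1)^i (σ with its i-th vertex removed). For instance
  ∂[v_0,v_1,v_2,v_3] = [v_1,v_2,v_3] − [v_0,v_2,v_3] + [v_0,v_1,v_3] − [v_0,v_1,v_2].
The resulting 4×1 matrix has rank 1, and its Smith normal form has invariant factors (1).

Reading off H_k = ker ∂_k / im ∂_{k+1}:

  H_0: rank C_0 − rank ∂_1 = 4 − 3 = 1, and the invariant factors of ∂_1 are all 1, so H_0 = Z.
  H_1: rank ker ∂_1 − rank ∂_2 = (6 − 3) − 3 = 0, and the invariant factors of ∂_2 are all 1, so H_1 = 0.
  H_2: rank ker ∂_2 − rank ∂_3 = (4 − 3) − 1 = 0, and the invariant factors of ∂_3 are all 1, so H_2 = 0.
  H_3: rank ker ∂_3 − rank ∂_4 = (1 − 1) − 0 = 0, and there is no ∂_4, so H_3 = 0.

Hence the Betti numbers are b_0 = 1, b_1 = 0, b_2 = 0, b_3 = 0.

b_0 = 1, b_1 = 0, b_2 = 0, b_3 = 0.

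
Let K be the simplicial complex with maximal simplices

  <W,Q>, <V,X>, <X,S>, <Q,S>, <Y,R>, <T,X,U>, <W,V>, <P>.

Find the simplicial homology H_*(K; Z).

We work with the vertex ordering P < Q < R < S < T < U < V < W < X < Y. The simplices of K, each written with vertices in increasing order, are:

  0-simplices (10): P, Q, R, S, T, U, V, W, X, Y
  1-simplices (9): QS, QW, RY, SX, TU, TX, UX, VW, VX
  2-simplices (1): TUX

Hence C_0 ≅ Z^10, C_1 ≅ Z^9, C_2 ≅ Z^1.

The boundary map ∂_1: C_1 → C_0 sends each edge [p,q] (with p < q) to q − p.
The resulting 10×9 matrix has rank 7, and its Smith normal form has invariant factors (1,1,1,1,1,1,1).

Boundary ∂_2: C_2 → C_1 acts by ∂[p,q,r] = [q,r] − [p,r] + [p,q]. For instance
  ∂TUX = UX − TX + TU.
As a 9×1 matrix over Z this has rank 1, with invariant factors (1).

Reading off H_k = ker ∂_k / im ∂_{k+1}:

  H_0: rank C_0 − rank ∂_1 = 10 − 7 = 3, and the invariant factors of ∂_1 are all 1, so H_0 ≅ Z^3.
  H_1: rank ker ∂_1 − rank ∂_2 = (9 − 7) − 1 = 1, and the invariant factors of ∂_2 are all 1, so H_1 ≅ Z.
  H_2: rank ker ∂_2 − rank ∂_3 = (1 − 1) − 0 = 0, and there is no ∂_3, so H_2 ≅ 0.

As a check, the Euler characteristic is 10 − 9 + 1 = 2, which agrees with 3 − 1 + 0 = 2.

H_0 ≅ Z^3,  H_1 ≅ Z,  H_2 = 0.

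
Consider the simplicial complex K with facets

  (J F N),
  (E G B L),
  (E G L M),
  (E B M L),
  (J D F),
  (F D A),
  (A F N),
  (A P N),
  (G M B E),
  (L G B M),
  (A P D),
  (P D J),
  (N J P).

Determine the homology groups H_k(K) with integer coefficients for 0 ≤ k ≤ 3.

H_0 = Z^2,  H_1 = 0,  H_2 = Z,  H_3 = Z.

K has 11 vertices, 22 edges, 18 triangles, 5 3-simplices.
rank ∂_0 = 0, rank ∂_1 = 9 ⇒ b_0 = 11 − 0 − 9 = 2; all invariant factors of ∂_1 are 1 so no torsion. So H_0 ≅ Z^2.
rank ∂_1 = 9, rank ∂_2 = 13 ⇒ b_1 = 22 − 9 − 13 = 0; all invariant factors of ∂_2 are 1 so no torsion. So H_1 ≅ 0.
rank ∂_2 = 13, rank ∂_3 = 4 ⇒ b_2 = 18 − 13 − 4 = 1; all invariant factors of ∂_3 are 1 so no torsion. So H_2 ≅ Z.
rank ∂_3 = 4, rank ∂_4 = 0 ⇒ b_3 = 5 − 4 − 0 = 1. So H_3 ≅ Z.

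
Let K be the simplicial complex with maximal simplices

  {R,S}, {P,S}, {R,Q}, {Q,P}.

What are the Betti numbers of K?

Order the vertices as P < Q < R < S. Listing each simplex with vertices in this order, K has dimension 1 with simplices:

  0-simplices (4): P, Q, R, S
  1-simplices (4): PQ, PS, QR, RS

so the chain groups are C_0 ≅ Z^4, C_1 ≅ Z^4.

The boundary map ∂_1: C_1 → C_0 sends each edge [p,q] (with p < q) to q − p.
The 4×4 boundary matrix has rank 3 and Smith normal form diag(1,1,1).

Reading off H_k = ker ∂_k / im ∂_{k+1}:

  H_0: rank C_0 − rank ∂_1 = 4 − 3 = 1, and the invariant factors of ∂_1 are all 1, so H_0 ≅ Z.
  H_1: rank ker ∂_1 − rank ∂_2 = (4 − 3) − 0 = 1, and there is no ∂_2, so H_1 ≅ Z.

As a check, the Euler characteristic is 4 − 4 = 0, which agrees with 1 − 1 = 0.
(K is a triangulation of the circle S^1.)

Hence the Betti numbers are b_0 = 1, b_1 = 1.

b_0 = 1, b_1 = 1.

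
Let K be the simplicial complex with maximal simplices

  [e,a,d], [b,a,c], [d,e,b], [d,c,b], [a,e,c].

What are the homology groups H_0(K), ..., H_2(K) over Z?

H_0 ≅ Z,  H_1 ≅ Z,  H_2 = 0.

K has 5 vertices, 10 edges, 5 triangles.
rank ∂_0 = 0, rank ∂_1 = 4 ⇒ b_0 = 5 − 0 − 4 = 1; all invariant factors of ∂_1 are 1 so no torsion. So H_0 = Z.
rank ∂_1 = 4, rank ∂_2 = 5 ⇒ b_1 = 10 − 4 − 5 = 1; all invariant factors of ∂_2 are 1 so no torsion. So H_1 = Z.
rank ∂_2 = 5, rank ∂_3 = 0 ⇒ b_2 = 5 − 5 − 0 = 0. So H_2 = 0.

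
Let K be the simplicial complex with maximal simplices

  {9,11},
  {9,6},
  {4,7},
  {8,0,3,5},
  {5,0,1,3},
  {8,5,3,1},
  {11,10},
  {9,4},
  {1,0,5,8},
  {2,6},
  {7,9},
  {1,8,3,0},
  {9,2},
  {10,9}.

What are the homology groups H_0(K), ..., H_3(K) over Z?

We work with the vertex ordering 0 < 1 < 2 < 3 < 4 < 5 < 6 < 7 < 8 < 9 < 10 < 11. The simplices of K, each written with vertices in increasing order, are:

  0-simplices (12): [0], [1], [2], [3], [4], [5], [6], [7], [8], [9], [10], [11]
  1-simplices (19): [0,1], [0,3], [0,5], [0,8], [1,3], [1,5], [1,8], [2,6], [2,9], [3,5], [3,8], [4,7], [4,9], [5,8], [6,9], [7,9], [9,10], [9,11], [10,11]
  2-simplices (10): [0,1,3], [0,1,5], [0,1,8], [0,3,5], [0,3,8], [0,5,8], [1,3,5], [1,3,8], [1,5,8], [3,5,8]
  3-simplices (5): [0,1,3,5], [0,1,3,8], [0,1,5,8], [0,3,5,8], [1,3,5,8]

giving chain groups C_0 ≅ Z^12, C_1 ≅ Z^19, C_2 ≅ Z^10, C_3 ≅ Z^5.

Boundary ∂_1: C_1 → C_0 sends each edge [p,q] (with p < q) to q − p. For instance
  ∂[0,5] = [5] − [0].
As a 12×19 matrix over Z this has rank 10, with invariant factors (1,1,1,1,1,1,1,1,1,1).

Boundary ∂_2: C_2 → C_1 maps a triangle to the signed sum of its edges. For instance
  ∂[1,3,8] = [3,8] − [1,8] + [1,3],
  ∂[0,3,8] = [3,8] − [0,8] + [0,3].
As a 19×10 matrix over Z this has rank 6, with invariant factors (1,1,1,1,1,1).

∂_3: C_3 → C_2 sends each 3-simplex σ to the alternating sum Σ_i (−1)^i (σ with its i-th vertex removed). For instance
  ∂[0,1,3,8] = [1,3,8] − [0,3,8] + [0,1,8] − [0,1,3],
  ∂[0,3,5,8] = [3,5,8] − [0,5,8] + [0,3,8] − [0,3,5].
The resulting 10×5 matrix has rank 4, and its Smith normal form has invariant factors (1,1,1,1).

Now H_k = ker ∂_k / im ∂_{k+1}, so:

  H_0: rank C_0 − rank ∂_1 = 12 − 10 = 2, and the invariant factors of ∂_1 are all 1, so H_0 = Z^2.
  H_1: rank ker ∂_1 − rank ∂_2 = (19 − 10) − 6 = 3, and the invariant factors of ∂_2 are all 1, so H_1 = Z^3.
  H_2: rank ker ∂_2 − rank ∂_3 = (10 − 6) − 4 = 0, and the invariant factors of ∂_3 are all 1, so H_2 = 0.
  H_3: rank ker ∂_3 − rank ∂_4 = (5 − 4) − 0 = 1, and there is no ∂_4, so H_3 = Z.

As a check, the Euler characteristic is 12 − 19 + 10 − 5 = -2, which agrees with 2 − 3 + 0 − 1 = -2.

H_0 = Z^2,  H_1 = Z^3,  H_2 = 0,  H_3 = Z.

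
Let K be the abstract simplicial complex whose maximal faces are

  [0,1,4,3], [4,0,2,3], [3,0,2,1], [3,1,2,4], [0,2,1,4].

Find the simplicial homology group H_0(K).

Fix the vertex order 0 < 1 < 2 < 3 < 4 and write every simplex with vertices in increasing order. Then dim K = 3 and the simplices of K are:

  0-simplices (5): [0], [1], [2], [3], [4]
  1-simplices (10): [0,1], [0,2], [0,3], [0,4], [1,2], [1,3], [1,4], [2,3], [2,4], [3,4]
  2-simplices (10): [0,1,2], [0,1,3], [0,1,4], [0,2,3], [0,2,4], [0,3,4], [1,2,3], [1,2,4], [1,3,4], [2,3,4]
  3-simplices (5): [0,1,2,3], [0,1,2,4], [0,1,3,4], [0,2,3,4], [1,2,3,4]

giving chain groups C_0 ≅ Z^5, C_1 ≅ Z^10, C_2 ≅ Z^10, C_3 ≅ Z^5.

Boundary ∂_1: C_1 → C_0 sends each edge [p,q] (with p < q) to q − p. For instance
  ∂[1,3] = [3] − [1].
The 5×10 boundary matrix has rank 4 and Smith normal form diag(1,1,1,1).

∂_2: C_2 → C_1 maps a triangle to the signed sum of its edges. For instance
  ∂[0,2,3] = [2,3] − [0,3] + [0,2],
  ∂[0,1,2] = [1,2] − [0,2] + [0,1].
This gives a 10×10 integer matrix of rank 6; reducing to Smith normal form yields diagonal entries (1,1,1,1,1,1).

Boundary ∂_3: C_3 → C_2 sends each 3-simplex σ to the alternating sum Σ_i (−1)^i (σ with its i-th vertex removed). For instance
  ∂[0,1,3,4] = [1,3,4] − [0,3,4] + [0,1,4] − [0,1,3],
  ∂[0,1,2,4] = [1,2,4] − [0,2,4] + [0,1,4] − [0,1,2].
This gives a 10×5 integer matrix of rank 4; reducing to Smith normal form yields diagonal entries (1,1,1,1).

Computing H_k = (kernel of ∂_k) / (image of ∂_{k+1}):

  H_0: rank C_0 − rank ∂_1 = 5 − 4 = 1, and the invariant factors of ∂_1 are all 1, so H_0 = Z.

(K is a triangulation of the 3-sphere S^3.)

H_0 = Z.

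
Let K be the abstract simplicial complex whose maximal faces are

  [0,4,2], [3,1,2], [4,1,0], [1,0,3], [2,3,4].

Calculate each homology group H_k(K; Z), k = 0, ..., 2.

K has 5 vertices, 10 edges, 5 triangles.
rank ∂_0 = 0, rank ∂_1 = 4 ⇒ b_0 = 5 − 0 − 4 = 1; all invariant factors of ∂_1 are 1 so no torsion. So H_0 ≅ Z.
rank ∂_1 = 4, rank ∂_2 = 5 ⇒ b_1 = 10 − 4 − 5 = 1; all invariant factors of ∂_2 are 1 so no torsion. So H_1 ≅ Z.
rank ∂_2 = 5, rank ∂_3 = 0 ⇒ b_2 = 5 − 5 − 0 = 0. So H_2 ≅ 0.

H_0 = Z,  H_1 = Z,  H_2 = 0.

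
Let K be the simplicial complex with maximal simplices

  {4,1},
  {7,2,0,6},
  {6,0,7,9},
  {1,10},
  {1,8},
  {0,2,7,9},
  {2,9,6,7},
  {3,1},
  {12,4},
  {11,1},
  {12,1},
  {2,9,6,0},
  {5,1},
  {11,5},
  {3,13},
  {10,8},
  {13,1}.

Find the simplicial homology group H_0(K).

We work with the vertex ordering 0 < 1 < 2 < 3 < 4 < 5 < 6 < 7 < 8 < 9 < 10 < 11 < 12 < 13. The simplices of K, each written with vertices in increasing order, are:

  0-simplices (14): [0], [1], [2], [3], [4], [5], [6], [7], [8], [9], [10], [11], [12], [13]
  1-simplices (22): [0,2], [0,6], [0,7], [0,9], [1,3], [1,4], [1,5], [1,8], [1,10], [1,11], [1,12], [1,13], [2,6], [2,7], [2,9], [3,13], [4,12], [5,11], [6,7], [6,9], [7,9], [8,10]
  2-simplices (10): [0,2,6], [0,2,7], [0,2,9], [0,6,7], [0,6,9], [0,7,9], [2,6,7], [2,6,9], [2,7,9], [6,7,9]
  3-simplices (5): [0,2,6,7], [0,2,6,9], [0,2,7,9], [0,6,7,9], [2,6,7,9]

so the chain groups are C_0 ≅ Z^14, C_1 ≅ Z^22, C_2 ≅ Z^10, C_3 ≅ Z^5.

The boundary map ∂_1: C_1 → C_0 is given by ∂[p,q] = [q] − [p]. For instance
  ∂[3,13] = [13] − [3].
This gives a 14×22 integer matrix of rank 12; reducing to Smith normal form yields diagonal entries (1,1,1,1,1,1,1,1,1,1,1,1).

∂_2: C_2 → C_1 acts by ∂[p,q,r] = [q,r] − [p,r] + [p,q]. For instance
  ∂[0,6,7] = [6,7] − [0,7] + [0,6],
  ∂[2,6,9] = [6,9] − [2,9] + [2,6].
The resulting 22×10 matrix has rank 6, and its Smith normal form has invariant factors (1,1,1,1,1,1).

The boundary map ∂_3: C_3 → C_2 sends each 3-simplex σ to the alternating sum Σ_i (−1)^i (σ with its i-th vertex removed). For instance
  ∂[2,6,7,9] = [6,7,9] − [2,7,9] + [2,6,9] − [2,6,7],
  ∂[0,6,7,9] = [6,7,9] − [0,7,9] + [0,6,9] − [0,6,7].
The 10×5 boundary matrix has rank 4 and Smith normal form diag(1,1,1,1).

Computing H_k = (kernel of ∂_k) / (image of ∂_{k+1}):

  H_0: rank C_0 − rank ∂_1 = 14 − 12 = 2, and the invariant factors of ∂_1 are all 1, so H_0 ≅ Z^2.

H_0 = Z^2.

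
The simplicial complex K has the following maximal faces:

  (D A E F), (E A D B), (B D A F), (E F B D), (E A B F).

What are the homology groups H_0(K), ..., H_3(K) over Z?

We work with the vertex ordering A < B < D < E < F. The simplices of K, each written with vertices in increasing order, are:

  0-simplices (5): A, B, D, E, F
  1-simplices (10): AB, AD, AE, AF, BD, BE, BF, DE, DF, EF
  2-simplices (10): ABD, ABE, ABF, ADE, ADF, AEF, BDE, BDF, BEF, DEF
  3-simplices (5): ABDE, ABDF, ABEF, ADEF, BDEF

Hence C_0 ≅ Z^5, C_1 ≅ Z^10, C_2 ≅ Z^10, C_3 ≅ Z^5.

∂_1: C_1 → C_0 sends each edge [p,q] (with p < q) to q − p.
As a 5×10 matrix over Z this has rank 4, with invariant factors (1,1,1,1).

The boundary map ∂_2: C_2 → C_1 acts by ∂[p,q,r] = [q,r] − [p,r] + [p,q]. For instance
  ∂BDF = DF − BF + BD,
  ∂ABD = BD − AD + AB.
This gives a 10×10 integer matrix of rank 6; reducing to Smith normal form yields diagonal entries (1,1,1,1,1,1).

∂_3: C_3 → C_2 sends each 3-simplex σ to the alternating sum Σ_i (−1)^i (σ with its i-th vertex removed). For instance
  ∂ABEF = BEF − AEF + ABF − ABE,
  ∂BDEF = DEF − BEF + BDF − BDE.
The resulting 10×5 matrix has rank 4, and its Smith normal form has invariant factors (1,1,1,1).

Now H_k = ker ∂_k / im ∂_{k+1}, so:

  H_0: rank C_0 − rank ∂_1 = 5 − 4 = 1, and the invariant factors of ∂_1 are all 1, so H_0 = Z.
  H_1: rank ker ∂_1 − rank ∂_2 = (10 − 4) − 6 = 0, and the invariant factors of ∂_2 are all 1, so H_1 = 0.
  H_2: rank ker ∂_2 − rank ∂_3 = (10 − 6) − 4 = 0, and the invariant factors of ∂_3 are all 1, so H_2 = 0.
  H_3: rank ker ∂_3 − rank ∂_4 = (5 − 4) − 0 = 1, and there is no ∂_4, so H_3 = Z.

(K is a triangulation of the 3-sphere S^3.)

H_0 = Z,  H_1 = 0,  H_2 = 0,  H_3 = Z.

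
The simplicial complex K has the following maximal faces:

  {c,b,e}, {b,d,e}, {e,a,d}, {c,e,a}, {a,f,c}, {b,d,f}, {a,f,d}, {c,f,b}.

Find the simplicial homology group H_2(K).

H_2 = Z.

Fix the vertex order a < b < c < d < e < f and write every simplex with vertices in increasing order. Then dim K = 2 and the simplices of K are:

  0-simplices (6): a, b, c, d, e, f
  1-simplices (12): ac, ad, ae, af, bc, bd, be, bf, ce, cf, de, df
  2-simplices (8): ace, acf, ade, adf, bce, bcf, bde, bdf

giving chain groups C_0 ≅ Z^6, C_1 ≅ Z^12, C_2 ≅ Z^8.

Boundary ∂_1: C_1 → C_0 maps an edge to its endpoints' difference, ∂[p,q] = q − p.
The resulting 6×12 matrix has rank 5, and its Smith normal form has invariant factors (1,1,1,1,1).

The boundary map ∂_2: C_2 → C_1 maps a triangle to the signed sum of its edges. For instance
  ∂bcf = cf − bf + bc,
  ∂bde = de − be + bd.
As a 12×8 matrix over Z this has rank 7, with invariant factors (1,1,1,1,1,1,1).

Computing H_k = (kernel of ∂_k) / (image of ∂_{k+1}):

  H_2: rank ker ∂_2 − rank ∂_3 = (8 − 7) − 0 = 1, and there is no ∂_3, so H_2 = Z.

(K is a triangulation of the 2-sphere S^2.)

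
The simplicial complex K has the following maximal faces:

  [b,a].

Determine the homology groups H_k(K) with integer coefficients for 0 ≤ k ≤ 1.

We work with the vertex ordering a < b. The simplices of K, each written with vertices in increasing order, are:

  0-simplices (2): a, b
  1-simplices (1): ab

Hence C_0 ≅ Z^2, C_1 ≅ Z^1.

Boundary ∂_1: C_1 → C_0 maps an edge to its endpoints' difference, ∂[p,q] = q − p.
The resulting 2×1 matrix has rank 1, and its Smith normal form has invariant factors (1).

From H_k ≅ ker(∂_k) / im(∂_{k+1}) we obtain:

  H_0: rank C_0 − rank ∂_1 = 2 − 1 = 1, and the invariant factors of ∂_1 are all 1, so H_0 ≅ Z.
  H_1: rank ker ∂_1 − rank ∂_2 = (1 − 1) − 0 = 0, and there is no ∂_2, so H_1 ≅ 0.

H_0 ≅ Z,  H_1 = 0.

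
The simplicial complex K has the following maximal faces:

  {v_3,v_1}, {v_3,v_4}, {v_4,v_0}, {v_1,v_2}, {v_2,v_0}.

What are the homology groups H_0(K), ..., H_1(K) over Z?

H_0 ≅ Z,  H_1 ≅ Z.

Take the total order v_0 < v_1 < v_2 < v_3 < v_4 on the vertex set. Then K (dimension 1) consists of the simplices:

  0-simplices (5): [v_0], [v_1], [v_2], [v_3], [v_4]
  1-simplices (5): [v_0,v_2], [v_0,v_4], [v_1,v_2], [v_1,v_3], [v_3,v_4]

so the chain groups are C_0 ≅ Z^5, C_1 ≅ Z^5.

Boundary ∂_1: C_1 → C_0 is given by ∂[p,q] = [q] − [p].
The 5×5 boundary matrix has rank 4 and Smith normal form diag(1,1,1,1).

Now H_k = ker ∂_k / im ∂_{k+1}, so:

  H_0: rank C_0 − rank ∂_1 = 5 − 4 = 1, and the invariant factors of ∂_1 are all 1, so H_0 = Z.
  H_1: rank ker ∂_1 − rank ∂_2 = (5 − 4) − 0 = 1, and there is no ∂_2, so H_1 = Z.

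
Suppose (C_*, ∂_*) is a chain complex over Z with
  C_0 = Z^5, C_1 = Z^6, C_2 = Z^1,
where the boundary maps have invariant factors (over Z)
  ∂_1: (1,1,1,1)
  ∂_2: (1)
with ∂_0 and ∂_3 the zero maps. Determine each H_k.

H_0 ≅ Z,  H_1 ≅ Z,  H_2 = 0.

H_0: b_0 = 5 − 0 − 4 = 1; torsion from ∂_1 factors > 1: none. So H_0 ≅ Z.
H_1: b_1 = 6 − 4 − 1 = 1; torsion from ∂_2 factors > 1: none. So H_1 ≅ Z.
H_2: b_2 = 1 − 1 − 0 = 0; torsion from ∂_3 factors > 1: none. So H_2 ≅ 0.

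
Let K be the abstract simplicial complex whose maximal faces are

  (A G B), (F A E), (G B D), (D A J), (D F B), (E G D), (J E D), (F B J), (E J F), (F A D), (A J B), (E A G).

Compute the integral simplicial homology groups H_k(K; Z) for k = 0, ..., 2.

H_0 ≅ Z,  H_1 ≅ Z_2,  H_2 = 0.

Fix the vertex order A < B < D < E < F < G < J and write every simplex with vertices in increasing order. Then dim K = 2 and the simplices of K are:

  0-simplices (7): A, B, D, E, F, G, J
  1-simplices (18): AB, AD, AE, AF, AG, AJ, BD, BF, BG, BJ, DE, DF, DG, DJ, EF, EG, EJ, FJ
  2-simplices (12): ABG, ABJ, ADF, ADJ, AEF, AEG, BDF, BDG, BFJ, DEG, DEJ, EFJ

Hence C_0 ≅ Z^7, C_1 ≅ Z^18, C_2 ≅ Z^12.

∂_1: C_1 → C_0 is given by ∂[p,q] = [q] − [p]. For instance
  ∂AB = B − A.
The 7×18 boundary matrix has rank 6 and Smith normal form diag(1,1,1,1,1,1).

∂_2: C_2 → C_1 sends each 2-simplex [p,q,r] to [q,r] − [p,r] + [p,q]. For instance
  ∂AEF = EF − AF + AE,
  ∂ABJ = BJ − AJ + AB.
This gives a 18×12 integer matrix of rank 12; reducing to Smith normal form yields diagonal entries (1,1,1,1,1,1,1,1,1,1,1,2).

From H_k ≅ ker(∂_k) / im(∂_{k+1}) we obtain:

  H_0: rank C_0 − rank ∂_1 = 7 − 6 = 1, and the invariant factors of ∂_1 are all 1, so H_0 ≅ Z.
  H_1: rank ker ∂_1 − rank ∂_2 = (18 − 6) − 12 = 0, and ∂_2 has invariant factor 2 > 1, so H_1 ≅ Z_2.
  H_2: rank ker ∂_2 − rank ∂_3 = (12 − 12) − 0 = 0, and there is no ∂_3, so H_2 ≅ 0.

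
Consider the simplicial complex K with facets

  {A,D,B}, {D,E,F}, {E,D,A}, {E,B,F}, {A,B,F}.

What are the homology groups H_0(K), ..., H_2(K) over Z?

H_0 ≅ Z,  H_1 ≅ Z,  H_2 = 0.

Fix the vertex order A < B < D < E < F and write every simplex with vertices in increasing order. Then dim K = 2 and the simplices of K are:

  0-simplices (5): A, B, D, E, F
  1-simplices (10): AB, AD, AE, AF, BD, BE, BF, DE, DF, EF
  2-simplices (5): ABD, ABF, ADE, BEF, DEF

giving chain groups C_0 ≅ Z^5, C_1 ≅ Z^10, C_2 ≅ Z^5.

The boundary map ∂_1: C_1 → C_0 sends each edge [p,q] (with p < q) to q − p. For instance
  ∂BE = E − B.
As a 5×10 matrix over Z this has rank 4, with invariant factors (1,1,1,1).

Boundary ∂_2: C_2 → C_1 maps a triangle to the signed sum of its edges. For instance
  ∂ABD = BD − AD + AB,
  ∂ABF = BF − AF + AB.
This gives a 10×5 integer matrix of rank 5; reducing to Smith normal form yields diagonal entries (1,1,1,1,1).

Reading off H_k = ker ∂_k / im ∂_{k+1}:

  H_0: rank C_0 − rank ∂_1 = 5 − 4 = 1, and the invariant factors of ∂_1 are all 1, so H_0 = Z.
  H_1: rank ker ∂_1 − rank ∂_2 = (10 − 4) − 5 = 1, and the invariant factors of ∂_2 are all 1, so H_1 = Z.
  H_2: rank ker ∂_2 − rank ∂_3 = (5 − 5) − 0 = 0, and there is no ∂_3, so H_2 = 0.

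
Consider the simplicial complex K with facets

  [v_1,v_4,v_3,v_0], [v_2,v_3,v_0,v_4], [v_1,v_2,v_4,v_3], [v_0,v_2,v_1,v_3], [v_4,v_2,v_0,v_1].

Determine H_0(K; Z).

We work with the vertex ordering v_0 < v_1 < v_2 < v_3 < v_4. The simplices of K, each written with vertices in increasing order, are:

  0-simplices (5): [v_0], [v_1], [v_2], [v_3], [v_4]
  1-simplices (10): [v_0,v_1], [v_0,v_2], [v_0,v_3], [v_0,v_4], [v_1,v_2], [v_1,v_3], [v_1,v_4], [v_2,v_3], [v_2,v_4], [v_3,v_4]
  2-simplices (10): [v_0,v_1,v_2], [v_0,v_1,v_3], [v_0,v_1,v_4], [v_0,v_2,v_3], [v_0,v_2,v_4], [v_0,v_3,v_4], [v_1,v_2,v_3], [v_1,v_2,v_4], [v_1,v_3,v_4], [v_2,v_3,v_4]
  3-simplices (5): [v_0,v_1,v_2,v_3], [v_0,v_1,v_2,v_4], [v_0,v_1,v_3,v_4], [v_0,v_2,v_3,v_4], [v_1,v_2,v_3,v_4]

Hence C_0 ≅ Z^5, C_1 ≅ Z^10, C_2 ≅ Z^10, C_3 ≅ Z^5.

The boundary map ∂_1: C_1 → C_0 maps an edge to its endpoints' difference, ∂[p,q] = q − p. For instance
  ∂[v_0,v_3] = [v_3] − [v_0].
The resulting 5×10 matrix has rank 4, and its Smith normal form has invariant factors (1,1,1,1).

Boundary ∂_2: C_2 → C_1 sends each 2-simplex [p,q,r] to [q,r] − [p,r] + [p,q]. For instance
  ∂[v_0,v_3,v_4] = [v_3,v_4] − [v_0,v_4] + [v_0,v_3],
  ∂[v_1,v_3,v_4] = [v_3,v_4] − [v_1,v_4] + [v_1,v_3].
The 10×10 boundary matrix has rank 6 and Smith normal form diag(1,1,1,1,1,1).

∂_3: C_3 → C_2 sends each 3-simplex σ to the alternating sum Σ_i (−1)^i (σ with its i-th vertex removed). For instance
  ∂[v_1,v_2,v_3,v_4] = [v_2,v_3,v_4] − [v_1,v_3,v_4] + [v_1,v_2,v_4] − [v_1,v_2,v_3],
  ∂[v_0,v_1,v_3,v_4] = [v_1,v_3,v_4] − [v_0,v_3,v_4] + [v_0,v_1,v_4] − [v_0,v_1,v_3].
The 10×5 boundary matrix has rank 4 and Smith normal form diag(1,1,1,1).

From H_k ≅ ker(∂_k) / im(∂_{k+1}) we obtain:

  H_0: rank C_0 − rank ∂_1 = 5 − 4 = 1, and the invariant factors of ∂_1 are all 1, so H_0 = Z.

H_0 = Z.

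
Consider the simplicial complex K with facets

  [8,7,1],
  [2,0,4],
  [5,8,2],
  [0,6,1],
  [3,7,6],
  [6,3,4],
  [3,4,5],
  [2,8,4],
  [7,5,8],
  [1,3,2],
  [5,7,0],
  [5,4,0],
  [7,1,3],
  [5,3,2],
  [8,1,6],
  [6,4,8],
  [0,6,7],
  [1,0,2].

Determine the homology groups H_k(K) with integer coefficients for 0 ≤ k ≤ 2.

H_0 ≅ Z,  H_1 ≅ Z ⊕ Z/2Z,  H_2 = 0.

Fix the vertex order 0 < 1 < 2 < 3 < 4 < 5 < 6 < 7 < 8 and write every simplex with vertices in increasing order. Then dim K = 2 and the simplices of K are:

  0-simplices (9): [0], [1], [2], [3], [4], [5], [6], [7], [8]
  1-simplices (27): (27 of them)
  2-simplices (18): [0,1,2], [0,1,6], [0,2,4], [0,4,5], [0,5,7], [0,6,7], [1,2,3], [1,3,7], [1,6,8], [1,7,8], [2,3,5], [2,4,8], [2,5,8], [3,4,5], [3,4,6], [3,6,7], [4,6,8], [5,7,8]

so the chain groups are C_0 ≅ Z^9, C_1 ≅ Z^27, C_2 ≅ Z^18.

Boundary ∂_1: C_1 → C_0 sends each edge [p,q] (with p < q) to q − p.
This gives a 9×27 integer matrix of rank 8; reducing to Smith normal form yields diagonal entries (1,1,1,1,1,1,1,1).

Boundary ∂_2: C_2 → C_1 acts by ∂[p,q,r] = [q,r] − [p,r] + [p,q]. For instance
  ∂[4,6,8] = [6,8] − [4,8] + [4,6],
  ∂[0,2,4] = [2,4] − [0,4] + [0,2].
The resulting 27×18 matrix has rank 18, and its Smith normal form has invariant factors (1,1,1,1,1,1,1,1,1,1,1,1,1,1,1,1,1,2).

Reading off H_k = ker ∂_k / im ∂_{k+1}:

  H_0: rank C_0 − rank ∂_1 = 9 − 8 = 1, and the invariant factors of ∂_1 are all 1, so H_0 ≅ Z.
  H_1: rank ker ∂_1 − rank ∂_2 = (27 − 8) − 18 = 1, and ∂_2 has invariant factor 2 > 1, so H_1 ≅ Z ⊕ Z/2Z.
  H_2: rank ker ∂_2 − rank ∂_3 = (18 − 18) − 0 = 0, and there is no ∂_3, so H_2 ≅ 0.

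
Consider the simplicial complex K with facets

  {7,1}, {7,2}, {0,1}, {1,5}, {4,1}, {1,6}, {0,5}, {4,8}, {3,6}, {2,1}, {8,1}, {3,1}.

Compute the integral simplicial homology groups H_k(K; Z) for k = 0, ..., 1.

H_0 ≅ Z,  H_1 ≅ Z^4.

K has 9 vertices, 12 edges.
rank ∂_0 = 0, rank ∂_1 = 8 ⇒ b_0 = 9 − 0 − 8 = 1; all invariant factors of ∂_1 are 1 so no torsion. So H_0 = Z.
rank ∂_1 = 8, rank ∂_2 = 0 ⇒ b_1 = 12 − 8 − 0 = 4. So H_1 = Z^4.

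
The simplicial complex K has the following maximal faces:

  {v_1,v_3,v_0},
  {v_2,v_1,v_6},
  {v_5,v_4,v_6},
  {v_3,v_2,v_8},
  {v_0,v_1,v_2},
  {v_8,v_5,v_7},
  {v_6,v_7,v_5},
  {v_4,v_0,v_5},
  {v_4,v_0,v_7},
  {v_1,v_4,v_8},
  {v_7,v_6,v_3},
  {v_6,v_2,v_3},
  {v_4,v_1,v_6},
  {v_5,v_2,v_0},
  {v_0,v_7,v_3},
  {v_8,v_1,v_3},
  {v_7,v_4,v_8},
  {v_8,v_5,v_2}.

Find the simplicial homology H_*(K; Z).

H_0 ≅ Z,  H_1 ≅ Z × Z/2,  H_2 = 0.

Fix the vertex order v_0 < v_1 < v_2 < v_3 < v_4 < v_5 < v_6 < v_7 < v_8 and write every simplex with vertices in increasing order. Then dim K = 2 and the simplices of K are:

  0-simplices (9): [v_0], [v_1], [v_2], [v_3], [v_4], [v_5], [v_6], [v_7], [v_8]
  1-simplices (27): (27 of them)
  2-simplices (18): (18 of them)

Hence C_0 ≅ Z^9, C_1 ≅ Z^27, C_2 ≅ Z^18.

The boundary map ∂_1: C_1 → C_0 is given by ∂[p,q] = [q] − [p]. For instance
  ∂[v_1,v_6] = [v_6] − [v_1].
As a 9×27 matrix over Z this has rank 8, with invariant factors (1,1,1,1,1,1,1,1).

∂_2: C_2 → C_1 maps a triangle to the signed sum of its edges. For instance
  ∂[v_4,v_5,v_6] = [v_5,v_6] − [v_4,v_6] + [v_4,v_5],
  ∂[v_5,v_7,v_8] = [v_7,v_8] − [v_5,v_8] + [v_5,v_7].
As a 27×18 matrix over Z this has rank 18, with invariant factors (1,1,1,1,1,1,1,1,1,1,1,1,1,1,1,1,1,2).

Computing H_k = (kernel of ∂_k) / (image of ∂_{k+1}):

  H_0: rank C_0 − rank ∂_1 = 9 − 8 = 1, and the invariant factors of ∂_1 are all 1, so H_0 ≅ Z.
  H_1: rank ker ∂_1 − rank ∂_2 = (27 − 8) − 18 = 1, and ∂_2 has invariant factor 2 > 1, so H_1 ≅ Z × Z/2.
  H_2: rank ker ∂_2 − rank ∂_3 = (18 − 18) − 0 = 0, and there is no ∂_3, so H_2 ≅ 0.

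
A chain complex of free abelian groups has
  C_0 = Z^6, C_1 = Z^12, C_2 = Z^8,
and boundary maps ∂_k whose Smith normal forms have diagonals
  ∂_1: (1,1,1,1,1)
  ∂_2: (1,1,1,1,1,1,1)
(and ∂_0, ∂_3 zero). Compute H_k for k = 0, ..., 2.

H_0: b_0 = 6 − 0 − 5 = 1; torsion from ∂_1 factors > 1: none. So H_0 ≅ Z.
H_1: b_1 = 12 − 5 − 7 = 0; torsion from ∂_2 factors > 1: none. So H_1 ≅ 0.
H_2: b_2 = 8 − 7 − 0 = 1; torsion from ∂_3 factors > 1: none. So H_2 ≅ Z.

H_0 ≅ Z,  H_1 = 0,  H_2 ≅ Z.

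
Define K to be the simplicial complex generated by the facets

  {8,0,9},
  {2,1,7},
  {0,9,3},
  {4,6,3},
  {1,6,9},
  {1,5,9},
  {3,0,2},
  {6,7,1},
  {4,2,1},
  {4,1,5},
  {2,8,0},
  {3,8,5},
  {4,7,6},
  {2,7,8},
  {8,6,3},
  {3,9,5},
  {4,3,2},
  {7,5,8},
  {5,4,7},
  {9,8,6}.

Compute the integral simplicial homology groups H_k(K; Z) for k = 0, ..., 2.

H_0 ≅ Z,  H_1 ≅ Z × Z/2,  H_2 = 0.

Order the vertices as 0 < 1 < 2 < 3 < 4 < 5 < 6 < 7 < 8 < 9. Listing each simplex with vertices in this order, K has dimension 2 with simplices:

  0-simplices (10): [0], [1], [2], [3], [4], [5], [6], [7], [8], [9]
  1-simplices (30): (30 of them)
  2-simplices (20): (20 of them)

giving chain groups C_0 ≅ Z^10, C_1 ≅ Z^30, C_2 ≅ Z^20.

Boundary ∂_1: C_1 → C_0 is given by ∂[p,q] = [q] − [p]. For instance
  ∂[5,8] = [8] − [5].
As a 10×30 matrix over Z this has rank 9, with invariant factors (1,1,1,1,1,1,1,1,1).

∂_2: C_2 → C_1 acts by ∂[p,q,r] = [q,r] − [p,r] + [p,q]. For instance
  ∂[4,5,7] = [5,7] − [4,7] + [4,5],
  ∂[0,3,9] = [3,9] − [0,9] + [0,3].
As a 30×20 matrix over Z this has rank 20, with invariant factors (1,1,1,1,1,1,1,1,1,1,1,1,1,1,1,1,1,1,1,2).

Reading off H_k = ker ∂_k / im ∂_{k+1}:

  H_0: rank C_0 − rank ∂_1 = 10 − 9 = 1, and the invariant factors of ∂_1 are all 1, so H_0 = Z.
  H_1: rank ker ∂_1 − rank ∂_2 = (30 − 9) − 20 = 1, and ∂_2 has invariant factor 2 > 1, so H_1 = Z × Z/2.
  H_2: rank ker ∂_2 − rank ∂_3 = (20 − 20) − 0 = 0, and there is no ∂_3, so H_2 = 0.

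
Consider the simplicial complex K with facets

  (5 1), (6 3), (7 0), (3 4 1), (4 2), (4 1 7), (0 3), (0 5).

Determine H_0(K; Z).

H_0 = Z.

We work with the vertex ordering 0 < 1 < 2 < 3 < 4 < 5 < 6 < 7. The simplices of K, each written with vertices in increasing order, are:

  0-simplices (8): [0], [1], [2], [3], [4], [5], [6], [7]
  1-simplices (11): [0,3], [0,5], [0,7], [1,3], [1,4], [1,5], [1,7], [2,4], [3,4], [3,6], [4,7]
  2-simplices (2): [1,3,4], [1,4,7]

giving chain groups C_0 ≅ Z^8, C_1 ≅ Z^11, C_2 ≅ Z^2.

∂_1: C_1 → C_0 maps an edge to its endpoints' difference, ∂[p,q] = q − p.
This gives a 8×11 integer matrix of rank 7; reducing to Smith normal form yields diagonal entries (1,1,1,1,1,1,1).

∂_2: C_2 → C_1 maps a triangle to the signed sum of its edges. For instance
  ∂[1,4,7] = [4,7] − [1,7] + [1,4],
  ∂[1,3,4] = [3,4] − [1,4] + [1,3].
As a 11×2 matrix over Z this has rank 2, with invariant factors (1,1).

Reading off H_k = ker ∂_k / im ∂_{k+1}:

  H_0: rank C_0 − rank ∂_1 = 8 − 7 = 1, and the invariant factors of ∂_1 are all 1, so H_0 ≅ Z.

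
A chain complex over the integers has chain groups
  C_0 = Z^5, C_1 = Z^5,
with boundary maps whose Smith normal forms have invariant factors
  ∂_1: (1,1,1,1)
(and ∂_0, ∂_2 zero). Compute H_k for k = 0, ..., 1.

H_0: b_0 = 5 − 0 − 4 = 1; torsion from ∂_1 factors > 1: none. So H_0 ≅ Z.
H_1: b_1 = 5 − 4 − 0 = 1; torsion from ∂_2 factors > 1: none. So H_1 ≅ Z.

H_0 ≅ Z,  H_1 ≅ Z.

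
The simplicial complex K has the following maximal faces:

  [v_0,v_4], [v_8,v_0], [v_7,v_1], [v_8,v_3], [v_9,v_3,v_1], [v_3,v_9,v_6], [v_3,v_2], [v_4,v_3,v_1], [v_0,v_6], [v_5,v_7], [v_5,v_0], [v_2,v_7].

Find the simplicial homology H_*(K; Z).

H_0 = Z,  H_1 = Z^4,  H_2 = 0.

We work with the vertex ordering v_0 < v_1 < v_2 < v_3 < v_4 < v_5 < v_6 < v_7 < v_8 < v_9. The simplices of K, each written with vertices in increasing order, are:

  0-simplices (10): [v_0], [v_1], [v_2], [v_3], [v_4], [v_5], [v_6], [v_7], [v_8], [v_9]
  1-simplices (16): (16 of them)
  2-simplices (3): [v_1,v_3,v_4], [v_1,v_3,v_9], [v_3,v_6,v_9]

Hence C_0 ≅ Z^10, C_1 ≅ Z^16, C_2 ≅ Z^3.

Boundary ∂_1: C_1 → C_0 is given by ∂[p,q] = [q] − [p]. For instance
  ∂[v_0,v_8] = [v_8] − [v_0].
The 10×16 boundary matrix has rank 9 and Smith normal form diag(1,1,1,1,1,1,1,1,1).

The boundary map ∂_2: C_2 → C_1 acts by ∂[p,q,r] = [q,r] − [p,r] + [p,q]. For instance
  ∂[v_3,v_6,v_9] = [v_6,v_9] − [v_3,v_9] + [v_3,v_6],
  ∂[v_1,v_3,v_9] = [v_3,v_9] − [v_1,v_9] + [v_1,v_3].
As a 16×3 matrix over Z this has rank 3, with invariant factors (1,1,1).

Reading off H_k = ker ∂_k / im ∂_{k+1}:

  H_0: rank C_0 − rank ∂_1 = 10 − 9 = 1, and the invariant factors of ∂_1 are all 1, so H_0 ≅ Z.
  H_1: rank ker ∂_1 − rank ∂_2 = (16 − 9) − 3 = 4, and the invariant factors of ∂_2 are all 1, so H_1 ≅ Z^4.
  H_2: rank ker ∂_2 − rank ∂_3 = (3 − 3) − 0 = 0, and there is no ∂_3, so H_2 ≅ 0.

As a check, the Euler characteristic is 10 − 16 + 3 = -3, which agrees with 1 − 4 + 0 = -3.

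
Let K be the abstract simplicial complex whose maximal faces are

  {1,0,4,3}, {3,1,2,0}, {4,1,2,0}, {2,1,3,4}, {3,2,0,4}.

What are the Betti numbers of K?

K has 5 vertices, 10 edges, 10 triangles, 5 3-simplices.
rank ∂_0 = 0, rank ∂_1 = 4 ⇒ b_0 = 5 − 0 − 4 = 1; all invariant factors of ∂_1 are 1 so no torsion. So H_0 = Z.
rank ∂_1 = 4, rank ∂_2 = 6 ⇒ b_1 = 10 − 4 − 6 = 0; all invariant factors of ∂_2 are 1 so no torsion. So H_1 = 0.
rank ∂_2 = 6, rank ∂_3 = 4 ⇒ b_2 = 10 − 6 − 4 = 0; all invariant factors of ∂_3 are 1 so no torsion. So H_2 = 0.
rank ∂_3 = 4, rank ∂_4 = 0 ⇒ b_3 = 5 − 4 − 0 = 1. So H_3 = Z.

b_0 = 1, b_1 = 0, b_2 = 0, b_3 = 1.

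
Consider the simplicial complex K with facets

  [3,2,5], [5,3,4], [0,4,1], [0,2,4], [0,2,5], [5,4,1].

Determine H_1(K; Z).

H_1 = Z.

Take the total order 0 < 1 < 2 < 3 < 4 < 5 on the vertex set. Then K (dimension 2) consists of the simplices:

  0-simplices (6): [0], [1], [2], [3], [4], [5]
  1-simplices (12): [0,1], [0,2], [0,4], [0,5], [1,4], [1,5], [2,3], [2,4], [2,5], [3,4], [3,5], [4,5]
  2-simplices (6): [0,1,4], [0,2,4], [0,2,5], [1,4,5], [2,3,5], [3,4,5]

giving chain groups C_0 ≅ Z^6, C_1 ≅ Z^12, C_2 ≅ Z^6.

The boundary map ∂_1: C_1 → C_0 maps an edge to its endpoints' difference, ∂[p,q] = q − p.
As a 6×12 matrix over Z this has rank 5, with invariant factors (1,1,1,1,1).

∂_2: C_2 → C_1 acts by ∂[p,q,r] = [q,r] − [p,r] + [p,q]. For instance
  ∂[0,2,5] = [2,5] − [0,5] + [0,2],
  ∂[2,3,5] = [3,5] − [2,5] + [2,3].
The resulting 12×6 matrix has rank 6, and its Smith normal form has invariant factors (1,1,1,1,1,1).

From H_k ≅ ker(∂_k) / im(∂_{k+1}) we obtain:

  H_1: rank ker ∂_1 − rank ∂_2 = (12 − 5) − 6 = 1, and the invariant factors of ∂_2 are all 1, so H_1 = Z.

(K is a triangulation of the cylinder S^1 x I.)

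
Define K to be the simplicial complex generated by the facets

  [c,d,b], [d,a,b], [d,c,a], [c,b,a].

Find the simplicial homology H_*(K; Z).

We work with the vertex ordering a < b < c < d. The simplices of K, each written with vertices in increasing order, are:

  0-simplices (4): a, b, c, d
  1-simplices (6): ab, ac, ad, bc, bd, cd
  2-simplices (4): abc, abd, acd, bcd

Hence C_0 ≅ Z^4, C_1 ≅ Z^6, C_2 ≅ Z^4.

The boundary map ∂_1: C_1 → C_0 maps an edge to its endpoints' difference, ∂[p,q] = q − p.
This gives a 4×6 integer matrix of rank 3; reducing to Smith normal form yields diagonal entries (1,1,1).

∂_2: C_2 → C_1 maps a triangle to the signed sum of its edges. For instance
  ∂acd = cd − ad + ac,
  ∂bcd = cd − bd + bc.
The 6×4 boundary matrix has rank 3 and Smith normal form diag(1,1,1).

Computing H_k = (kernel of ∂_k) / (image of ∂_{k+1}):

  H_0: rank C_0 − rank ∂_1 = 4 − 3 = 1, and the invariant factors of ∂_1 are all 1, so H_0 ≅ Z.
  H_1: rank ker ∂_1 − rank ∂_2 = (6 − 3) − 3 = 0, and the invariant factors of ∂_2 are all 1, so H_1 ≅ 0.
  H_2: rank ker ∂_2 − rank ∂_3 = (4 − 3) − 0 = 1, and there is no ∂_3, so H_2 ≅ Z.

H_0 ≅ Z,  H_1 = 0,  H_2 ≅ Z.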